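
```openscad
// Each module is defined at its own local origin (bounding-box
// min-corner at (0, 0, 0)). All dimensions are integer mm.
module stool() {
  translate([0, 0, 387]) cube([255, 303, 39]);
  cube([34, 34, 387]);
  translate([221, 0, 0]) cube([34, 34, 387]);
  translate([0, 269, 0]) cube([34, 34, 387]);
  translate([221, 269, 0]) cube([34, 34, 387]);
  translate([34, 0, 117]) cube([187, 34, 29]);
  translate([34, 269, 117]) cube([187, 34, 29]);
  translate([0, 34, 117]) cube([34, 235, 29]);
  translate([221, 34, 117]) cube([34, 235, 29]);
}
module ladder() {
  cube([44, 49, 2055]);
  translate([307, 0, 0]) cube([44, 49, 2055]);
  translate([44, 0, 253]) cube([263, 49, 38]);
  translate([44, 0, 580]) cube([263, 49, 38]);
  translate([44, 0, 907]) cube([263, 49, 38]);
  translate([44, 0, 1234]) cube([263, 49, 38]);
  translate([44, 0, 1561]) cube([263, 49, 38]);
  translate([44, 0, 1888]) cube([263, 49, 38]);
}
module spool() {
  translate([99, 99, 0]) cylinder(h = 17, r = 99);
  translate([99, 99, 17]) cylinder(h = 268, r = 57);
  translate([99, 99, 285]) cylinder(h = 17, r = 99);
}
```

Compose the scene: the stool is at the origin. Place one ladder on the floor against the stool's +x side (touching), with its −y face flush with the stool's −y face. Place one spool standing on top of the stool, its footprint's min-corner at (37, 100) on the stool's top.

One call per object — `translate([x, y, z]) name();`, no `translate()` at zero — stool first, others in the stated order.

stool();
translate([255, 0, 0]) ladder();
translate([37, 100, 426]) spool();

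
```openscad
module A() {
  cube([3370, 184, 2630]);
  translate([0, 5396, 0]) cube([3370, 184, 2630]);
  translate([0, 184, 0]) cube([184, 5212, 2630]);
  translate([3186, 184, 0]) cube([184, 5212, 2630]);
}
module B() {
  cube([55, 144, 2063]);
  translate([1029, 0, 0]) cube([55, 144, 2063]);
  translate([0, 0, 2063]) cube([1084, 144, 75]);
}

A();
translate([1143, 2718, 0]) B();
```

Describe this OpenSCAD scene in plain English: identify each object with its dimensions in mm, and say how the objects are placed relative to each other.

A is a box-shaped house frame (walls only): outside footprint 3370×5580 mm, wall height 2630 mm, wall thickness 184 mm. The two y-facing walls run the full x-width; the two x-facing walls fit between the inner faces of the y-facing walls.

B is a rectangular door frame: two vertical jambs of 55×144 mm section, 2063 mm tall, with a clear opening 974 mm wide between their inner faces. A header 75 mm tall and 144 mm deep lies on top of the jambs and spans the full outside width.

The door frame sits inside the house frame, centred.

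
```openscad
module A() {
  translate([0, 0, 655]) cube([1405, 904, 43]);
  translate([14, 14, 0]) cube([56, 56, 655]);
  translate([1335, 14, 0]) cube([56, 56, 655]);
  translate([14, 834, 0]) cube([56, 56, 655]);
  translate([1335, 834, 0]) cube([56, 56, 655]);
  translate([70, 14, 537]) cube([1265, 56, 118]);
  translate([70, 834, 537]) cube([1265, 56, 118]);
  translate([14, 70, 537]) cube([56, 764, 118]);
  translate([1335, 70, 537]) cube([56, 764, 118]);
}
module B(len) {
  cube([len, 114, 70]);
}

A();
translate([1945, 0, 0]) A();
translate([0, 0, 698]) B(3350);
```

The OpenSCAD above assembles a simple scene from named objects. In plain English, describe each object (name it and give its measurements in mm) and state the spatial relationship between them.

A is a rectangular dining table. The top is 1405×904×43 mm with its upper surface at z = 698 mm. It stands on four 56×56 mm square legs, each inset 14 mm from the nearest pair of top edges, running from the floor to the underside of the top. Four apron rails, 56 mm thick and 118 mm tall, run between adjacent legs with their top edges flush with the underside of the top and their outer faces flush with the legs' outer faces.

B is a rectangular beam 3350 mm long (x), 114 mm deep (y), 70 mm thick (z).

The beam spans the tops of two tables placed 540 mm apart, resting at z = 698 mm.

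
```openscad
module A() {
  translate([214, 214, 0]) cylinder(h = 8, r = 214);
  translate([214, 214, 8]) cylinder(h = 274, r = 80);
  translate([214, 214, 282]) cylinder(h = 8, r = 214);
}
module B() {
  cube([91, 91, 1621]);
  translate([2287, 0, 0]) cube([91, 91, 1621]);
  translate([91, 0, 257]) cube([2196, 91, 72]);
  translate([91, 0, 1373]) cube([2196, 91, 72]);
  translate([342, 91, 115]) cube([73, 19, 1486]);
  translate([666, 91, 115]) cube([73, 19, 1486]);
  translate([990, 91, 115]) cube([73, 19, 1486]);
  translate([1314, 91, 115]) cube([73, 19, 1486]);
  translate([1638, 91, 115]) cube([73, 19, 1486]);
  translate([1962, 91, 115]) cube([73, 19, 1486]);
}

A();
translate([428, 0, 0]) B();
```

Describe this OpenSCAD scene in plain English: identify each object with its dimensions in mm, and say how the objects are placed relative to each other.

A is a spool: two coaxial disc flanges of radius 214 mm and thickness 8 mm, joined by a core cylinder of radius 80 mm and height 274 mm. The lower flange rests on z = 0 and the three cylinders share a vertical axis.

B is a fence section. Two 91×91 mm posts, 1621 mm tall, stand on the floor with a clear span of 2196 mm between their inner faces. Two horizontal rails of 91×72 mm section span the gap between the posts with their undersides at z = 257 mm and z = 1373 mm, flush with the posts' −y face. 6 pickets, each 73 mm wide, 19 mm thick and 1486 mm tall, are fixed to the +y face of the rails with their bottoms at z = 115 mm, evenly spaced across the span with equal gaps (rounded down to the nearest mm) at the −x end and between each pair — any rounding remainder accumulates at the +x end.

The fence section is against the spool's +x side, with their −y faces flush.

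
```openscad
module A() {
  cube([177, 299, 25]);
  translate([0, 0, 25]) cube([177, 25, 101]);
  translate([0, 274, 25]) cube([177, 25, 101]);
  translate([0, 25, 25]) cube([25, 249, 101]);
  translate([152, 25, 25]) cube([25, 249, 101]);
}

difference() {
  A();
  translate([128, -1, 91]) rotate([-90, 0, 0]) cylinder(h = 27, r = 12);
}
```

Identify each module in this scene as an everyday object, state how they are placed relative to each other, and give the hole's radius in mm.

A is an open box. The open box has a circular hole through its front wall. The hole's radius is 12 mm.

The subtracted cylinder has r = 12 mm.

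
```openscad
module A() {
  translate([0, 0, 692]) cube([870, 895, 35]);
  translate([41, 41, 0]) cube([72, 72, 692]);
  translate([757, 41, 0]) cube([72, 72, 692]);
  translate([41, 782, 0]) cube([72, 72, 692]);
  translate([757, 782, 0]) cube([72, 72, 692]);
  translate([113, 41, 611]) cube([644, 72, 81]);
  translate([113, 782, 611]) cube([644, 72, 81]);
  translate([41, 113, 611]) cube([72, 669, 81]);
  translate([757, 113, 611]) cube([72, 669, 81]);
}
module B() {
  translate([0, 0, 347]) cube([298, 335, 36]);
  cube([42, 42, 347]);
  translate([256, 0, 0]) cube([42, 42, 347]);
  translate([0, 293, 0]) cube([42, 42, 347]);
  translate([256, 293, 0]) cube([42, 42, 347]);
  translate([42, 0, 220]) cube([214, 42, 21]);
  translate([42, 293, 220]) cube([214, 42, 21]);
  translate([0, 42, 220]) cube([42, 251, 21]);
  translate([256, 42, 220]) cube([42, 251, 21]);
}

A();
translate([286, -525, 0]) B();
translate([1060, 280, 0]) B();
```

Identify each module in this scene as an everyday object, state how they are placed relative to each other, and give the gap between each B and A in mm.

A is a table. B is a stool. Two stools sit around the table at the −y, +x sides. The gap between each stool and the table is 190 mm.

Each stool's nearest face is 190 mm from the table's bounding box.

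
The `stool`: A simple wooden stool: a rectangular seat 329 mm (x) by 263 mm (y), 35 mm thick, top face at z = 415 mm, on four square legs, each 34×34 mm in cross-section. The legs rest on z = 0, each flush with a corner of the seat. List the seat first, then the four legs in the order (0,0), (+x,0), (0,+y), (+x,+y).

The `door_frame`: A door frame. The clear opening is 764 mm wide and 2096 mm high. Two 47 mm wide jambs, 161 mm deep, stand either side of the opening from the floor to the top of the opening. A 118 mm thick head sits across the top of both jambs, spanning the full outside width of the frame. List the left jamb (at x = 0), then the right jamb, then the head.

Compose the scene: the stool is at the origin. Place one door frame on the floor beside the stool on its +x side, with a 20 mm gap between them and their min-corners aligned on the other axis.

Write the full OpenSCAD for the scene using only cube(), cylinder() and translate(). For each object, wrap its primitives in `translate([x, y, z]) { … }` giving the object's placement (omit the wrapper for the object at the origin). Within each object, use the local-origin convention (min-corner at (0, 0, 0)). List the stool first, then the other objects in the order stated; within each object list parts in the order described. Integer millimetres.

translate([0, 0, 380]) cube([329, 263, 35]);
cube([34, 34, 380]);
translate([295, 0, 0]) cube([34, 34, 380]);
translate([0, 229, 0]) cube([34, 34, 380]);
translate([295, 229, 0]) cube([34, 34, 380]);
translate([349, 0, 0]) {
  cube([47, 161, 2096]);
  translate([811, 0, 0]) cube([47, 161, 2096]);
  translate([0, 0, 2096]) cube([858, 161, 118]);
}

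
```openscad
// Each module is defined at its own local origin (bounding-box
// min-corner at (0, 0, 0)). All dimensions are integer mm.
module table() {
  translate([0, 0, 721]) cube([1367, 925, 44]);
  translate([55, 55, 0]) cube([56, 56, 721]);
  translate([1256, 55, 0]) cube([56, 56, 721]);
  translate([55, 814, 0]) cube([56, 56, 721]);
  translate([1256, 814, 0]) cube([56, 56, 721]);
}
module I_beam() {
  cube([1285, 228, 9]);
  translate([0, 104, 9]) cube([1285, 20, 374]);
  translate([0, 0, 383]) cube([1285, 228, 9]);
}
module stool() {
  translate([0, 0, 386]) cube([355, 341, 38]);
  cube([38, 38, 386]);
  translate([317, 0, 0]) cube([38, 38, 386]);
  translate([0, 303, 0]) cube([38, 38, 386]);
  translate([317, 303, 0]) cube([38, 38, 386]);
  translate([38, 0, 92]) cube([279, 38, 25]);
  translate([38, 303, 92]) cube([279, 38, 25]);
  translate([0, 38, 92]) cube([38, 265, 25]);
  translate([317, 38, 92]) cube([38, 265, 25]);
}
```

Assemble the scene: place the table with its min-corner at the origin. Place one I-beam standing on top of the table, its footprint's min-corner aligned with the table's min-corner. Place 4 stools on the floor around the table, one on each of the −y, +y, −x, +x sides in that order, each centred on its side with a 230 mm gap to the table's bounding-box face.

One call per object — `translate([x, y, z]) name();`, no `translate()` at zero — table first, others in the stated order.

table();
translate([0, 0, 765]) I_beam();
translate([506, -571, 0]) stool();
translate([506, 1155, 0]) stool();
translate([-585, 292, 0]) stool();
translate([1597, 292, 0]) stool();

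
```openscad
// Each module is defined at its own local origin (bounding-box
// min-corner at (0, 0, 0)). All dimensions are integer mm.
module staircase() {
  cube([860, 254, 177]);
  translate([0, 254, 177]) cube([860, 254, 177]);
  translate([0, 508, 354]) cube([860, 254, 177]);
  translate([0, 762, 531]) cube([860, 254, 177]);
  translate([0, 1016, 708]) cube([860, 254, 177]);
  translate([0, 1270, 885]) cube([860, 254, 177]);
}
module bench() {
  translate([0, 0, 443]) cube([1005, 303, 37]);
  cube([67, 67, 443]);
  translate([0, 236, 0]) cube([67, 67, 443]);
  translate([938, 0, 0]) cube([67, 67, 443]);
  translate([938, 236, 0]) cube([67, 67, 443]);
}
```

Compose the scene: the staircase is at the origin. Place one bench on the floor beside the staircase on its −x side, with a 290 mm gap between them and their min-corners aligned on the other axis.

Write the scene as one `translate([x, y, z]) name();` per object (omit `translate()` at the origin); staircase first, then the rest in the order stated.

staircase();
translate([-1295, 0, 0]) bench();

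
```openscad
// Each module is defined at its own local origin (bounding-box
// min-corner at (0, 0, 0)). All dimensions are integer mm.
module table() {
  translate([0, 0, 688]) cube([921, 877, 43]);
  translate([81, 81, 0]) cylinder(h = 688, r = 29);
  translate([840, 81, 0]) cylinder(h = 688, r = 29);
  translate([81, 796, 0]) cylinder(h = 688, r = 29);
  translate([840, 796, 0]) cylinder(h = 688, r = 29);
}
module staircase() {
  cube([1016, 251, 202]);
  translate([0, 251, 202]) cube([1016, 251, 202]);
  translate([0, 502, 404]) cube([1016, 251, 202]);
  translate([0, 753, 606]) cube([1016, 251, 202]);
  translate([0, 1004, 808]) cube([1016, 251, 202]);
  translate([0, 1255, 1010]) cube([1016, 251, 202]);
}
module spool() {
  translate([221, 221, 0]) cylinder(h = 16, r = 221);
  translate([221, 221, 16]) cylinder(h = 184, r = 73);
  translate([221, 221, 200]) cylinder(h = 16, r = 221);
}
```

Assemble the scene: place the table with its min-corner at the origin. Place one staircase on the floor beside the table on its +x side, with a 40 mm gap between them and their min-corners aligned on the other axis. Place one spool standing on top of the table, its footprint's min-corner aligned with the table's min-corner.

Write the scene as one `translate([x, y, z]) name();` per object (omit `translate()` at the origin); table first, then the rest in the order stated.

table();
translate([961, 0, 0]) staircase();
translate([0, 0, 731]) spool();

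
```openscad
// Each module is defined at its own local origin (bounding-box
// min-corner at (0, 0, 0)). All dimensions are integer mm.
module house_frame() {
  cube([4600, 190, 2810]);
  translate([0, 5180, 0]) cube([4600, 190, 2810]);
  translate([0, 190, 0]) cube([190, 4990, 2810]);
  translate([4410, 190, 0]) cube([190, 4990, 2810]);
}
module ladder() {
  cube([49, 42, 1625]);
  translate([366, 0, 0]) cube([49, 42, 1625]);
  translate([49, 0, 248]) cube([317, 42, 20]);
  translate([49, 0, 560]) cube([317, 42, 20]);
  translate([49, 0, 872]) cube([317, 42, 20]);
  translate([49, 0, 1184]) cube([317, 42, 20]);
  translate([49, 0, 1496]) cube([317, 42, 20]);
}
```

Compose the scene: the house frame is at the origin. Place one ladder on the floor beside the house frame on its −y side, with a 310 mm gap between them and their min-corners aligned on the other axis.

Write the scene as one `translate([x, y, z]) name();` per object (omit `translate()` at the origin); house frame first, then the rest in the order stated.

house_frame();
translate([0, -352, 0]) ladder();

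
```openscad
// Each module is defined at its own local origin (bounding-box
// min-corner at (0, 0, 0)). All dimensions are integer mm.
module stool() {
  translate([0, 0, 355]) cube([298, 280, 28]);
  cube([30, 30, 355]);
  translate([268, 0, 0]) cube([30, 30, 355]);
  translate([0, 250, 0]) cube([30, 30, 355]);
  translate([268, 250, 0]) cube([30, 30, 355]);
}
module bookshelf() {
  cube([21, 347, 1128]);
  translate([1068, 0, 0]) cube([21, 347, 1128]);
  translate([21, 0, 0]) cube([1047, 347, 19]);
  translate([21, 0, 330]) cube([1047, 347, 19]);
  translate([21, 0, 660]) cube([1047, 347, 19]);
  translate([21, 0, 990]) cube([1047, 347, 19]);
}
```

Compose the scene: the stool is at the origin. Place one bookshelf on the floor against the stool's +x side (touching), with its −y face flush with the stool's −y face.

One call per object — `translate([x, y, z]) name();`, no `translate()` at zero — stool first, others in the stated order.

stool();
translate([298, 0, 0]) bookshelf();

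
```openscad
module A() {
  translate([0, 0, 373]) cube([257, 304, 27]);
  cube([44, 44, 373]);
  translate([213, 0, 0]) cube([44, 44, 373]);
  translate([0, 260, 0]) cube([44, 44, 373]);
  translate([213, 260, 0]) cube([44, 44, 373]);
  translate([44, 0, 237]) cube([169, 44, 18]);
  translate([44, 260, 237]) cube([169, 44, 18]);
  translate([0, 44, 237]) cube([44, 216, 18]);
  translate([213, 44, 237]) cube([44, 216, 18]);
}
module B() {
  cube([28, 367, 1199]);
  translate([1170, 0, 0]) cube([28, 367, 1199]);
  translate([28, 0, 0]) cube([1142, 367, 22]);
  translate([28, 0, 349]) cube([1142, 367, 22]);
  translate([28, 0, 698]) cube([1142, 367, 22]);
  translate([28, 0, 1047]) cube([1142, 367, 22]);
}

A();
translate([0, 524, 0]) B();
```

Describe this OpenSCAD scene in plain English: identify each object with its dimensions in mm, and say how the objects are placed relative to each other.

A is a simple wooden stool: a rectangular seat 257 mm (x) by 304 mm (y), 27 mm thick, top face at z = 400 mm, on four square legs, each 44×44 mm in cross-section. The legs rest on z = 0, each flush with a corner of the seat. Four stretchers, 44 mm wide and 18 mm tall, connect adjacent legs with their undersides at z = 237 mm, each running between the inner faces of the legs it joins and aligned with the legs' outer faces on the other axis.

B is a bookshelf 1198 mm wide overall, 367 mm deep and 1199 mm tall. The two sides are 28 mm thick vertical panels. 4 horizontal shelves of 22 mm thickness span between the inner faces of the sides; the lowest shelf sits on the floor and shelves are stacked with a clear vertical gap of 327 mm between each pair.

The bookshelf is on the floor beside the stool on its +y side.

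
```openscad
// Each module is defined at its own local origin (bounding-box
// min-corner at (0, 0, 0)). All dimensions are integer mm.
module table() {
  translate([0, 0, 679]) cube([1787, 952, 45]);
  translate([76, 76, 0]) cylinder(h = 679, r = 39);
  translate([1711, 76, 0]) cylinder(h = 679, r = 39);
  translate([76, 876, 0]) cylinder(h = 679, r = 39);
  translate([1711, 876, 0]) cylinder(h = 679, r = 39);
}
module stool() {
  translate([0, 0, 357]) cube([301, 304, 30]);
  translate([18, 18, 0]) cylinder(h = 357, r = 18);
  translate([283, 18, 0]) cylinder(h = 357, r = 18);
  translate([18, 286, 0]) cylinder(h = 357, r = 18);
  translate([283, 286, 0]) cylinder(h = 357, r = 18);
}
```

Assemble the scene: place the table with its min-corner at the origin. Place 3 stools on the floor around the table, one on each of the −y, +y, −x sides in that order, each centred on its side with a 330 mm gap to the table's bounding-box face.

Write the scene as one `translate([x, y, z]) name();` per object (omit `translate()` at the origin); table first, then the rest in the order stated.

table();
translate([743, -634, 0]) stool();
translate([743, 1282, 0]) stool();
translate([-631, 324, 0]) stool();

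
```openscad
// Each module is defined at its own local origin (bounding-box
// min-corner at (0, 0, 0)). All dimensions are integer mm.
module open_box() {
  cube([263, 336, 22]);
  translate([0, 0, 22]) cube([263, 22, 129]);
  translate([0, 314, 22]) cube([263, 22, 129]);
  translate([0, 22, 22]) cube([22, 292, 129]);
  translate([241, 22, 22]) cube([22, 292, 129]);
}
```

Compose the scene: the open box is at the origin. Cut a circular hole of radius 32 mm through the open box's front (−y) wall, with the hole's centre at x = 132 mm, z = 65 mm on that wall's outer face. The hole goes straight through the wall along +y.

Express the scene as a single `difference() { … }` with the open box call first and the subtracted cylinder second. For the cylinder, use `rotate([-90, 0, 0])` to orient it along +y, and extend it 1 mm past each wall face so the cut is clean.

difference() {
  open_box();
  translate([132, -1, 65]) rotate([-90, 0, 0]) cylinder(h = 24, r = 32);
}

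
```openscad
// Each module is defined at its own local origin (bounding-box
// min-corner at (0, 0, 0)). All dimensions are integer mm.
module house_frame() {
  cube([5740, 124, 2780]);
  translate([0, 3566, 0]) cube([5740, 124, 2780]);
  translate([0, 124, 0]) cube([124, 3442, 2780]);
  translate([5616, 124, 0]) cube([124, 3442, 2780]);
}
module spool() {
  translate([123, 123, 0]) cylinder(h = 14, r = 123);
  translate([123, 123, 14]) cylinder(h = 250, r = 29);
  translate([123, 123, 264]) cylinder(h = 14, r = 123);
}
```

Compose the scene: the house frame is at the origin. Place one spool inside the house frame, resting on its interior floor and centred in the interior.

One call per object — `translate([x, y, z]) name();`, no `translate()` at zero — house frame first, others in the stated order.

house_frame();
translate([2747, 1722, 0]) spool();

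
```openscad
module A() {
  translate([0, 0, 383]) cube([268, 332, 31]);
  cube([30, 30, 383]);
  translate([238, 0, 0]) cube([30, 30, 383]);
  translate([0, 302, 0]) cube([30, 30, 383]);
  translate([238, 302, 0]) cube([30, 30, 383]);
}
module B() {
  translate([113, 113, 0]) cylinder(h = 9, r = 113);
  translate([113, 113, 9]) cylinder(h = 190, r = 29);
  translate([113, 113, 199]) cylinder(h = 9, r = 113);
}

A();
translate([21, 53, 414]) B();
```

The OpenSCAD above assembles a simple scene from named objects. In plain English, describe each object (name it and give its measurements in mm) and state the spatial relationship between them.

A is a four-legged stool. The seat is a 268×332×31 mm slab whose top surface is at z = 414 mm; four square legs, each 30×30 mm in cross-section, run from the floor (z = 0) to the underside of the seat, each flush with a corner of the seat.

B is a spool: two coaxial disc flanges of radius 113 mm and thickness 9 mm, joined by a core cylinder of radius 29 mm and height 190 mm. The lower flange rests on z = 0 and the three cylinders share a vertical axis.

The spool is on top of the stool, centred.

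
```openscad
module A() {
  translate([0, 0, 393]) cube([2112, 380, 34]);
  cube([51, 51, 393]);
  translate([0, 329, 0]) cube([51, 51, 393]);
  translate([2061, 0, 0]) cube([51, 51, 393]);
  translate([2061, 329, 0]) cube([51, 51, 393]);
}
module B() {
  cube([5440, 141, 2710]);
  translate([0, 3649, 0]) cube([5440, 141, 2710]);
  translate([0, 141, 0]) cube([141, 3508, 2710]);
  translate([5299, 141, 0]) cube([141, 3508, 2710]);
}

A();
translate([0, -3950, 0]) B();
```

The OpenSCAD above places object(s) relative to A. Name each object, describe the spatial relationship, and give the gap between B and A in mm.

A is a bench. B is a house frame. The house frame is on the floor beside the bench on its −y side. The gap between the house frame and the bench is 160 mm.

The house frame's nearest face is 160 mm from the bench's −y face.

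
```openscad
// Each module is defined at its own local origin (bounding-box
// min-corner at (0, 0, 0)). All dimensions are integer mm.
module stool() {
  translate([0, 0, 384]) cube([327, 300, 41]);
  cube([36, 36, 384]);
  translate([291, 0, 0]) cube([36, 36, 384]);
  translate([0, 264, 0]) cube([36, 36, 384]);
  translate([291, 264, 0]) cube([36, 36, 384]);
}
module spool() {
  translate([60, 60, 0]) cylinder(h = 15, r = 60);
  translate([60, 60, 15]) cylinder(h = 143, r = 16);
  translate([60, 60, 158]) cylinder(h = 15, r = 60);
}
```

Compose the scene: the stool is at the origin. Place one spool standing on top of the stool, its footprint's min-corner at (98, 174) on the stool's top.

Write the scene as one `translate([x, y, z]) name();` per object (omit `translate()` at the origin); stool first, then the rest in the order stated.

stool();
translate([98, 174, 425]) spool();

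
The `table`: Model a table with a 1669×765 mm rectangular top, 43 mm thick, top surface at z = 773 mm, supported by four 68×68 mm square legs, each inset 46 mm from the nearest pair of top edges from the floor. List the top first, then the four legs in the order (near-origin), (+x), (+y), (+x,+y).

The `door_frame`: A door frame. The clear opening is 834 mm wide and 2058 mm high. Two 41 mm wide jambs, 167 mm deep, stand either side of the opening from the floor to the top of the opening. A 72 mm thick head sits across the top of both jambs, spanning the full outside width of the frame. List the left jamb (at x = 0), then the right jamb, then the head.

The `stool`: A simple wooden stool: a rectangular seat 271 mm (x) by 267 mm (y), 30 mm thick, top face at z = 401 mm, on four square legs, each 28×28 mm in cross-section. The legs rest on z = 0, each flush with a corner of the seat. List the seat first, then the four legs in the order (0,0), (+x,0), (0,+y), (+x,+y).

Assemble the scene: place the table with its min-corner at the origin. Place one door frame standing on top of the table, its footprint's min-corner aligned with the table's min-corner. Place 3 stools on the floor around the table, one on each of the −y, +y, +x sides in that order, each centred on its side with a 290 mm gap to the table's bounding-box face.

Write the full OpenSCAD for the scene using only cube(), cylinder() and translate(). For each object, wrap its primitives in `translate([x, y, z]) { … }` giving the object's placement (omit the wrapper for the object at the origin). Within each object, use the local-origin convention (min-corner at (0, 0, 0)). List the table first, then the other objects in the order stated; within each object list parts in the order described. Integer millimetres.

translate([0, 0, 730]) cube([1669, 765, 43]);
translate([46, 46, 0]) cube([68, 68, 730]);
translate([1555, 46, 0]) cube([68, 68, 730]);
translate([46, 651, 0]) cube([68, 68, 730]);
translate([1555, 651, 0]) cube([68, 68, 730]);
translate([0, 0, 773]) {
  cube([41, 167, 2058]);
  translate([875, 0, 0]) cube([41, 167, 2058]);
  translate([0, 0, 2058]) cube([916, 167, 72]);
}
translate([699, -557, 0]) {
  translate([0, 0, 371]) cube([271, 267, 30]);
  cube([28, 28, 371]);
  translate([243, 0, 0]) cube([28, 28, 371]);
  translate([0, 239, 0]) cube([28, 28, 371]);
  translate([243, 239, 0]) cube([28, 28, 371]);
}
translate([699, 1055, 0]) {
  translate([0, 0, 371]) cube([271, 267, 30]);
  cube([28, 28, 371]);
  translate([243, 0, 0]) cube([28, 28, 371]);
  translate([0, 239, 0]) cube([28, 28, 371]);
  translate([243, 239, 0]) cube([28, 28, 371]);
}
translate([1959, 249, 0]) {
  translate([0, 0, 371]) cube([271, 267, 30]);
  cube([28, 28, 371]);
  translate([243, 0, 0]) cube([28, 28, 371]);
  translate([0, 239, 0]) cube([28, 28, 371]);
  translate([243, 239, 0]) cube([28, 28, 371]);
}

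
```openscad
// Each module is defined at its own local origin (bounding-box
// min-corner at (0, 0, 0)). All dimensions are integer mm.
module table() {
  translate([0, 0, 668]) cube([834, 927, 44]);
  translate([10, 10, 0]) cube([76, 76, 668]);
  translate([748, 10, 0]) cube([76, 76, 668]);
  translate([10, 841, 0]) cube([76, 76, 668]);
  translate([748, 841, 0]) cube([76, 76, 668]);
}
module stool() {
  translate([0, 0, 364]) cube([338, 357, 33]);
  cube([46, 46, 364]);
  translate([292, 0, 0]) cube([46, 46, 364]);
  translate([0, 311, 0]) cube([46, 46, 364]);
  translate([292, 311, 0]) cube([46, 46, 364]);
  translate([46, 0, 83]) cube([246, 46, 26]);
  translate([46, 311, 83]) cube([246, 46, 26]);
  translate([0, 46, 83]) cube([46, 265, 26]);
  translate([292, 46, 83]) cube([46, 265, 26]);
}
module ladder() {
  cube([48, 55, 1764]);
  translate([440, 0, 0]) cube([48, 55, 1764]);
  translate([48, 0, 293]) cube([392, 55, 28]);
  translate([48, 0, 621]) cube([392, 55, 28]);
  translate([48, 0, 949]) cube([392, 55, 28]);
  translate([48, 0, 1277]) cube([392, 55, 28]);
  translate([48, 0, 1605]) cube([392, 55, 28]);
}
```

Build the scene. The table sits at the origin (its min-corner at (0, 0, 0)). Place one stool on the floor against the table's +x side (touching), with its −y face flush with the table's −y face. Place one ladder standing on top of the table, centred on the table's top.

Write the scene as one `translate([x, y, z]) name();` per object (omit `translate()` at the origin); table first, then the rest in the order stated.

table();
translate([834, 0, 0]) stool();
translate([173, 436, 712]) ladder();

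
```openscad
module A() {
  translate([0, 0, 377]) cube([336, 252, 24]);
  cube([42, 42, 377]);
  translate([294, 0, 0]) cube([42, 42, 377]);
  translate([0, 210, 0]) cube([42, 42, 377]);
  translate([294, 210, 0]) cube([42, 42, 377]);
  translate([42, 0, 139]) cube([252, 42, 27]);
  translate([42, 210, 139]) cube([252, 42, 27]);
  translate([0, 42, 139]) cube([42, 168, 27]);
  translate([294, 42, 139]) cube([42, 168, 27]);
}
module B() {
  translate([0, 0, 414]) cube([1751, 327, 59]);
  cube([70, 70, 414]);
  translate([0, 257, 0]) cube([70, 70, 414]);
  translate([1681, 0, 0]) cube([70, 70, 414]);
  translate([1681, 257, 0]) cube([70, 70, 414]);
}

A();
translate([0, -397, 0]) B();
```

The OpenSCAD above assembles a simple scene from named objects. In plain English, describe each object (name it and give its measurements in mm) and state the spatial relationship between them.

A is a simple wooden stool: a rectangular seat 336 mm (x) by 252 mm (y), 24 mm thick, top face at z = 401 mm, on four square legs, each 42×42 mm in cross-section. The legs rest on z = 0, each flush with a corner of the seat. Four stretchers, 42 mm wide and 27 mm tall, connect adjacent legs with their undersides at z = 139 mm, each running between the inner faces of the legs it joins and aligned with the legs' outer faces on the other axis.

B is a long wooden bench with a 1751 mm (x) × 327 mm (y) seat, 59 mm thick, its top surface 473 mm above the floor. Four 70 mm square legs at the seat corners, flush with the edges, run from z = 0 to the seat underside.

The bench is on the floor beside the stool on its −y side.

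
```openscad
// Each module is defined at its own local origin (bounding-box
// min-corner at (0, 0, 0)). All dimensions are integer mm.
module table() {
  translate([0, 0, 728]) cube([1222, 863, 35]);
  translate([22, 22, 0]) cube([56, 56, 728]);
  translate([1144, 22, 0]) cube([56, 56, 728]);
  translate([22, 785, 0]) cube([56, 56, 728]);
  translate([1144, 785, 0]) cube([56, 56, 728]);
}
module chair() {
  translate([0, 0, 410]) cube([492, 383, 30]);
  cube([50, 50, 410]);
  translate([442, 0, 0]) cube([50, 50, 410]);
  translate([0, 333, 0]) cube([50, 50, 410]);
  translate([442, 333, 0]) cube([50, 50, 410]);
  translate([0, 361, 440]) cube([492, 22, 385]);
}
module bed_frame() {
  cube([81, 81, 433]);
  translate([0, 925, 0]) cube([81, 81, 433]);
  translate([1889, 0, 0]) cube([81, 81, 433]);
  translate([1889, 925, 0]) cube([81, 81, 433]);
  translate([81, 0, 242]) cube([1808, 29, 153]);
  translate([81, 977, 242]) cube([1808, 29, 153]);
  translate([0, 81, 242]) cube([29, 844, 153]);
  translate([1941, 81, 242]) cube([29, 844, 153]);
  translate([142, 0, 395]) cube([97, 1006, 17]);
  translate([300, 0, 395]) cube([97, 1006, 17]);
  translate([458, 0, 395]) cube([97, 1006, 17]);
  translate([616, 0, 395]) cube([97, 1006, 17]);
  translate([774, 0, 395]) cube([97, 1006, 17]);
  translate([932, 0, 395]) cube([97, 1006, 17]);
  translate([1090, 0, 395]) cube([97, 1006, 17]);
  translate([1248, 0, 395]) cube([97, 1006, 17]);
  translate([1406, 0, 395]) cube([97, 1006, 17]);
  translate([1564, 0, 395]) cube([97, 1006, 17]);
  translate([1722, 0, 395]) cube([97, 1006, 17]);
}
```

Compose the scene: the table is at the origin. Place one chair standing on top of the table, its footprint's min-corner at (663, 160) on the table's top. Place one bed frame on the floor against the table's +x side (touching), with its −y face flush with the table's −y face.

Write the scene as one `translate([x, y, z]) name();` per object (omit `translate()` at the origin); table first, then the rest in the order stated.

table();
translate([663, 160, 763]) chair();
translate([1222, 0, 0]) bed_frame();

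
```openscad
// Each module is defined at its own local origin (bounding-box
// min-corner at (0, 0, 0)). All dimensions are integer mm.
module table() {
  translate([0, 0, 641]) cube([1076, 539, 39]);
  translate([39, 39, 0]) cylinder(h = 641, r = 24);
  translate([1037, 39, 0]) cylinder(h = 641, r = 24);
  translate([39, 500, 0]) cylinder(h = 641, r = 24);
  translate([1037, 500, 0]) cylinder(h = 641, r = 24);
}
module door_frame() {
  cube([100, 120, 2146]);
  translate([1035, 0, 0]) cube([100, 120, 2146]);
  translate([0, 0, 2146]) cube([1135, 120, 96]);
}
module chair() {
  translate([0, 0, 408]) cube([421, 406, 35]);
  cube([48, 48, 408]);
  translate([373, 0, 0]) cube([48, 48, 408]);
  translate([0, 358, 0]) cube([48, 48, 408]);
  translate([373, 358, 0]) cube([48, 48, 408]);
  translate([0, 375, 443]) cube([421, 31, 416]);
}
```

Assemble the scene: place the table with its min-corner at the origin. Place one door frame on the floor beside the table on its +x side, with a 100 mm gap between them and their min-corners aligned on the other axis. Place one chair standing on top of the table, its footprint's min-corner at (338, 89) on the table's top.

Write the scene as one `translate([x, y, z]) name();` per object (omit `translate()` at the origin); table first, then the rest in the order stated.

table();
translate([1176, 0, 0]) door_frame();
translate([338, 89, 680]) chair();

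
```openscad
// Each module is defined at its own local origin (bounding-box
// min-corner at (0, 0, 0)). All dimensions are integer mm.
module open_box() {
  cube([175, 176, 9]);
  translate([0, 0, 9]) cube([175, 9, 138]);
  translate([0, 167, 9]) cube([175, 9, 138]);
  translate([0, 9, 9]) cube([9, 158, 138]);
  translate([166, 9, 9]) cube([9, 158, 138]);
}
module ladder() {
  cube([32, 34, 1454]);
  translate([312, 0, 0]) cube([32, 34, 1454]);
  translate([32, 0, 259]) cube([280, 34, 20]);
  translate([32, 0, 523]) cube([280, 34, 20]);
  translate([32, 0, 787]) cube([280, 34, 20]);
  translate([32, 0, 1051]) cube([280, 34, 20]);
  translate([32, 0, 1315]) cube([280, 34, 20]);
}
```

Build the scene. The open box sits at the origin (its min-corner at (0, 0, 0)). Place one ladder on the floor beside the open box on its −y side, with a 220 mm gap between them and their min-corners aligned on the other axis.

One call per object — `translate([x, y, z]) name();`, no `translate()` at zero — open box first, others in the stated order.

open_box();
translate([0, -254, 0]) ladder();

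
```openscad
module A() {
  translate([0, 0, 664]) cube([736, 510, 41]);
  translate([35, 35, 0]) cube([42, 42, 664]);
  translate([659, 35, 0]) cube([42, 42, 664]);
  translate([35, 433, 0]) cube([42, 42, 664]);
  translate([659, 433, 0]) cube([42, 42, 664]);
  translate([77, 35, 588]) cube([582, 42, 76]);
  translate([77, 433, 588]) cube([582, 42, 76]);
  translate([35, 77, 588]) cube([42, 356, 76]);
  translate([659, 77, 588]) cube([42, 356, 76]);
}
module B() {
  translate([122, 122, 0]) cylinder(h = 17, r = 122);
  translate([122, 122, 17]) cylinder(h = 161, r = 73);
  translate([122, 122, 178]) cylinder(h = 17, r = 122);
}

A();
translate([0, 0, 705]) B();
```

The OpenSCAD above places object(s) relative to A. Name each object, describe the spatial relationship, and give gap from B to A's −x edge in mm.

A is a table. B is a spool. The spool is on top of the table. The gap from the spool to the table's −x edge is 0 mm.

The spool's min-x is at 0; the table's min-x is 0; gap = 0 mm.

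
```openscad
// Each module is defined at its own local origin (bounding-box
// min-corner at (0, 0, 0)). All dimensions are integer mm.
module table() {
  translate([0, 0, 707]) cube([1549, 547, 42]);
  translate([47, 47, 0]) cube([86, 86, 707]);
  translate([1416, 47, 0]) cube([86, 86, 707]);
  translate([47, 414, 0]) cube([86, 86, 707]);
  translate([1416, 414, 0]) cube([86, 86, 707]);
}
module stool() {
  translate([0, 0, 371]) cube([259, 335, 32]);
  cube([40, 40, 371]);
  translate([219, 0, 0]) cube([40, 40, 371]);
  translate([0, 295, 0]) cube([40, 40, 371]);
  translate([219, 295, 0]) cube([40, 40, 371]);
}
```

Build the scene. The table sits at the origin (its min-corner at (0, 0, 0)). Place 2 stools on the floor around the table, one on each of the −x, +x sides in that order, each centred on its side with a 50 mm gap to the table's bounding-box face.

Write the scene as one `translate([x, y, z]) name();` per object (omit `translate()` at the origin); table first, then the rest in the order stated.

table();
translate([-309, 106, 0]) stool();
translate([1599, 106, 0]) stool();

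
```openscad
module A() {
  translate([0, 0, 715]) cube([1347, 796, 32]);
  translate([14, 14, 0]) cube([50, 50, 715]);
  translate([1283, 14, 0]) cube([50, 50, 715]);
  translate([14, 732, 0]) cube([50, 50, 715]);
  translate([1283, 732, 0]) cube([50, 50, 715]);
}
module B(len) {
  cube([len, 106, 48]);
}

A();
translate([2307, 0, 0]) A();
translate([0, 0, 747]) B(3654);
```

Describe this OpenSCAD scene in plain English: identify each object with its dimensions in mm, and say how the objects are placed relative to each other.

A is a rectangular dining table. The top is 1347×796×32 mm with its upper surface at z = 747 mm. It stands on four 50×50 mm square legs, each inset 14 mm from the nearest pair of top edges, running from the floor to the underside of the top.

B is a rectangular beam 3654 mm long (x), 106 mm deep (y), 48 mm thick (z).

The beam spans the tops of two tables placed 960 mm apart, resting at z = 747 mm.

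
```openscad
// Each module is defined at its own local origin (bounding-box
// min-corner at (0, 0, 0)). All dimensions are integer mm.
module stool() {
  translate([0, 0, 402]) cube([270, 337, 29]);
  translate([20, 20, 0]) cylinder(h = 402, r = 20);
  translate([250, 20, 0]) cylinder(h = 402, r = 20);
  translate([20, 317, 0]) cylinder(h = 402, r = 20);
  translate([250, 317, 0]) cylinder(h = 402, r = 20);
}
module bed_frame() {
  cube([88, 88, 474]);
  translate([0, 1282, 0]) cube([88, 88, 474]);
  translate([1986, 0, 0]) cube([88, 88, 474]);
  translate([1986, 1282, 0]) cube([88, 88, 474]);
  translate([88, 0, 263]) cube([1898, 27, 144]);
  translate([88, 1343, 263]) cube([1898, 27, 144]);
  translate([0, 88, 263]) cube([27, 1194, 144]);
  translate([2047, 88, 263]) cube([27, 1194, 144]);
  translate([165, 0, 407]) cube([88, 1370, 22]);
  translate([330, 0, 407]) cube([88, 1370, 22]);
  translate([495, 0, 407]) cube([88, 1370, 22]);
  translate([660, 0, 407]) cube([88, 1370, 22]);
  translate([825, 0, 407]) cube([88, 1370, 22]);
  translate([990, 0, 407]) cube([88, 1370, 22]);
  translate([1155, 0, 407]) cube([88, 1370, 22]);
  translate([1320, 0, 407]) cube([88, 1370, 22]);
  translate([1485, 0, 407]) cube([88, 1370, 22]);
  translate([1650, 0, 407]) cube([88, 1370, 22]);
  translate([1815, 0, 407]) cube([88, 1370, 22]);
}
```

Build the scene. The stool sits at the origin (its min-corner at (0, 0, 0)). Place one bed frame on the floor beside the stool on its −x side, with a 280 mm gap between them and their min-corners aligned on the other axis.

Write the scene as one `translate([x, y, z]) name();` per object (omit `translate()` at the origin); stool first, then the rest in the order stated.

stool();
translate([-2354, 0, 0]) bed_frame();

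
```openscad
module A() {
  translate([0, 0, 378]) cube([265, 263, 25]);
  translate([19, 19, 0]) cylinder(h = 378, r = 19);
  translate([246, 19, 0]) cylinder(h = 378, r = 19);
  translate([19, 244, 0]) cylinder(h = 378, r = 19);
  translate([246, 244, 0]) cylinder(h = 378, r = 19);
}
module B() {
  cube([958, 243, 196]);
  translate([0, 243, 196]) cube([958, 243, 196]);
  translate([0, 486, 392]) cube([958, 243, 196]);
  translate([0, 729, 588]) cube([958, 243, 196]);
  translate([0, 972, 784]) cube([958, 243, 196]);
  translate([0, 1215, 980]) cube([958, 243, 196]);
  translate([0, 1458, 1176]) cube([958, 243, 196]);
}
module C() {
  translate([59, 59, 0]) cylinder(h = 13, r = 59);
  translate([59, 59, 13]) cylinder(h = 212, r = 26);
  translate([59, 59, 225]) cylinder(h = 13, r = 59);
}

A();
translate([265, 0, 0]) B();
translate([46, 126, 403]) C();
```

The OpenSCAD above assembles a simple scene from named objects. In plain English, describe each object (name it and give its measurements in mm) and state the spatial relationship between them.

A is a four-legged stool. The seat is a 265×263×25 mm slab whose top surface is at z = 403 mm; four round legs, each 38 mm in diameter, run from the floor (z = 0) to the underside of the seat, each leg's axis is inset half a diameter from the nearest pair of seat edges (so the leg's bounding box is flush with the corner).

B is a straight staircase of 7 solid steps. Each step is 958 mm wide (x), 243 mm deep (y, the going) and 196 mm tall (the rise). The first step rests on the floor; each subsequent step sits one going further in +y and one rise higher in +z, directly behind and above the previous step with no overlap.

C is a spool: two coaxial disc flanges of radius 59 mm and thickness 13 mm, joined by a core cylinder of radius 26 mm and height 212 mm. The lower flange rests on z = 0 and the three cylinders share a vertical axis.

The staircase is against the stool's +x side, with their −y faces flush. The spool is on top of the stool.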